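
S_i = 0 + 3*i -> [0, 3, 6, 9, 12]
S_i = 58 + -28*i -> [58, 30, 2, -26, -54]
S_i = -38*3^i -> [-38, -114, -342, -1026, -3078]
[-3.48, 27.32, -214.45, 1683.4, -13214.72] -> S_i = -3.48*(-7.85)^i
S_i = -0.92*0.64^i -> [-0.92, -0.59, -0.38, -0.24, -0.15]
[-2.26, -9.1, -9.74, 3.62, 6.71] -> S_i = Random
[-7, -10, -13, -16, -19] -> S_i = -7 + -3*i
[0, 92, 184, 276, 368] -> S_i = 0 + 92*i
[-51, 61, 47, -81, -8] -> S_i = Random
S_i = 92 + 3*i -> [92, 95, 98, 101, 104]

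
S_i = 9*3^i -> [9, 27, 81, 243, 729]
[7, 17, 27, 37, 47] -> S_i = 7 + 10*i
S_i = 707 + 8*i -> [707, 715, 723, 731, 739]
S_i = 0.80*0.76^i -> [0.8, 0.61, 0.46, 0.35, 0.27]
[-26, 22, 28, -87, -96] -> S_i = Random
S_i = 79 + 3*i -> [79, 82, 85, 88, 91]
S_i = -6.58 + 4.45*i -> [-6.58, -2.13, 2.32, 6.77, 11.22]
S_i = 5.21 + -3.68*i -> [5.21, 1.53, -2.15, -5.83, -9.51]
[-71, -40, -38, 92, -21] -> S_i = Random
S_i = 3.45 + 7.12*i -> [3.45, 10.57, 17.69, 24.81, 31.93]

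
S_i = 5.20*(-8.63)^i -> [5.2, -44.88, 387.28, -3342.23, 28843.4]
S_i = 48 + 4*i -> [48, 52, 56, 60, 64]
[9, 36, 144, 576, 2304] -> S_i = 9*4^i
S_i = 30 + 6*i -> [30, 36, 42, 48, 54]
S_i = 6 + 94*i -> [6, 100, 194, 288, 382]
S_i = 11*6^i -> [11, 66, 396, 2376, 14256]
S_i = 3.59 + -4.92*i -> [3.59, -1.33, -6.25, -11.17, -16.09]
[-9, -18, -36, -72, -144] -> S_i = -9*2^i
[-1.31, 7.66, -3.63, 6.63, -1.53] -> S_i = Random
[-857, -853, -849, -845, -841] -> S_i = -857 + 4*i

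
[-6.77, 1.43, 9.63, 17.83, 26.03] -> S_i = -6.77 + 8.20*i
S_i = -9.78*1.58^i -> [-9.78, -15.45, -24.41, -38.58, -60.95]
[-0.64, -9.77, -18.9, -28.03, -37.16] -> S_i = -0.64 + -9.13*i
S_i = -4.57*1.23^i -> [-4.57, -5.62, -6.91, -8.5, -10.46]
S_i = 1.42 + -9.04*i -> [1.42, -7.62, -16.66, -25.7, -34.74]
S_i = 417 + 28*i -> [417, 445, 473, 501, 529]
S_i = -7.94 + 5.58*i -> [-7.94, -2.36, 3.22, 8.8, 14.38]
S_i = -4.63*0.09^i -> [-4.63, -0.42, -0.04, -0.0, -0.0]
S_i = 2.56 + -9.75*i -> [2.56, -7.19, -16.94, -26.69, -36.44]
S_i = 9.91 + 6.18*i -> [9.91, 16.09, 22.27, 28.45, 34.63]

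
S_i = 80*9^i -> [80, 720, 6480, 58320, 524880]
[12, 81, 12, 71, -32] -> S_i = Random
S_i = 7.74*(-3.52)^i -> [7.74, -27.24, 95.9, -337.57, 1188.26]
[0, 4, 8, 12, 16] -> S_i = 0 + 4*i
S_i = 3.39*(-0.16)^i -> [3.39, -0.54, 0.09, -0.01, 0.0]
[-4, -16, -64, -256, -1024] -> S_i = -4*4^i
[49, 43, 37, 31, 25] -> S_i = 49 + -6*i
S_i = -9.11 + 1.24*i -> [-9.11, -7.87, -6.63, -5.39, -4.15]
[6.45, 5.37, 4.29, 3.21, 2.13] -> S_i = 6.45 + -1.08*i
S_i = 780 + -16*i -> [780, 764, 748, 732, 716]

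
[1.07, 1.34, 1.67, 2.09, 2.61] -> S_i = 1.07*1.25^i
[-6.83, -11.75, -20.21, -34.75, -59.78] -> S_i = -6.83*1.72^i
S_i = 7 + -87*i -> [7, -80, -167, -254, -341]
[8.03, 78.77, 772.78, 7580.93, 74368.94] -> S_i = 8.03*9.81^i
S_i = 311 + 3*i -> [311, 314, 317, 320, 323]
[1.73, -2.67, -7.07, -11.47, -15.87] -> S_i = 1.73 + -4.40*i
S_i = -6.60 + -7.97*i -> [-6.6, -14.57, -22.54, -30.51, -38.48]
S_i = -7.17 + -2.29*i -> [-7.17, -9.46, -11.75, -14.04, -16.33]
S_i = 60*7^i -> [60, 420, 2940, 20580, 144060]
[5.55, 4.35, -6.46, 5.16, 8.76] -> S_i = Random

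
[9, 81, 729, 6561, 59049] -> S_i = 9*9^i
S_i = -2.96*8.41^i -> [-2.96, -24.89, -209.36, -1760.68, -14807.29]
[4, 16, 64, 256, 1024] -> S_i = 4*4^i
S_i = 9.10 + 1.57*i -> [9.1, 10.67, 12.24, 13.81, 15.38]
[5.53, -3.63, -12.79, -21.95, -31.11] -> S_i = 5.53 + -9.16*i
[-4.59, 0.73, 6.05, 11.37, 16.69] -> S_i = -4.59 + 5.32*i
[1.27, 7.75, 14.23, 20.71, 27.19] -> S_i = 1.27 + 6.48*i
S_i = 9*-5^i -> [9, -45, 225, -1125, 5625]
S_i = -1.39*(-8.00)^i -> [-1.39, 11.12, -88.96, 711.68, -5693.44]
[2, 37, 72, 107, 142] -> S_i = 2 + 35*i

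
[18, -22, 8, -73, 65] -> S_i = Random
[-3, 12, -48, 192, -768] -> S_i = -3*-4^i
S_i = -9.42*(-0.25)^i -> [-9.42, 2.36, -0.59, 0.15, -0.04]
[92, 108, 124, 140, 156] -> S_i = 92 + 16*i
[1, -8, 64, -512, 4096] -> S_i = 1*-8^i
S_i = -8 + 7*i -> [-8, -1, 6, 13, 20]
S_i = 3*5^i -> [3, 15, 75, 375, 1875]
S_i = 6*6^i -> [6, 36, 216, 1296, 7776]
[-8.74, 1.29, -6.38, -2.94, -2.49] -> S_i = Random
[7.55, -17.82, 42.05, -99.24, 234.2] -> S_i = 7.55*(-2.36)^i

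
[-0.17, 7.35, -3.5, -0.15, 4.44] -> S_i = Random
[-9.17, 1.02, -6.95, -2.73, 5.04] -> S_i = Random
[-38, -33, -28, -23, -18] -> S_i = -38 + 5*i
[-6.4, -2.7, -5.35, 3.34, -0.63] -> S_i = Random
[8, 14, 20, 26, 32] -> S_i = 8 + 6*i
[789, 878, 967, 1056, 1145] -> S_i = 789 + 89*i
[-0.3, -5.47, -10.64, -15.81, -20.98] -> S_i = -0.30 + -5.17*i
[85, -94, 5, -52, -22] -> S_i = Random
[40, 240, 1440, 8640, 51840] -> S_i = 40*6^i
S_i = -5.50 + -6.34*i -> [-5.5, -11.84, -18.18, -24.52, -30.86]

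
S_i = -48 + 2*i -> [-48, -46, -44, -42, -40]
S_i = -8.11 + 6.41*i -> [-8.11, -1.7, 4.71, 11.12, 17.53]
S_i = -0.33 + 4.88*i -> [-0.33, 4.55, 9.43, 14.31, 19.19]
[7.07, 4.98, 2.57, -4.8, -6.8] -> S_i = Random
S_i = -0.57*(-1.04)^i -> [-0.57, 0.59, -0.62, 0.64, -0.67]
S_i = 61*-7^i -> [61, -427, 2989, -20923, 146461]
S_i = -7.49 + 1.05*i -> [-7.49, -6.44, -5.39, -4.34, -3.29]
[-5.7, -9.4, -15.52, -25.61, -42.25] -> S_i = -5.70*1.65^i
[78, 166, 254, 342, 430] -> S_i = 78 + 88*i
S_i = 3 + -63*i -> [3, -60, -123, -186, -249]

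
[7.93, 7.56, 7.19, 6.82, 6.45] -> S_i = 7.93 + -0.37*i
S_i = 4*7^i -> [4, 28, 196, 1372, 9604]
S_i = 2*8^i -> [2, 16, 128, 1024, 8192]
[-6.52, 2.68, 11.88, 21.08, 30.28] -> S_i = -6.52 + 9.20*i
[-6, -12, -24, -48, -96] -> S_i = -6*2^i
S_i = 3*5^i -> [3, 15, 75, 375, 1875]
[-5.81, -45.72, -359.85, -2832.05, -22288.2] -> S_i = -5.81*7.87^i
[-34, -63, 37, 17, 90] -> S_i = Random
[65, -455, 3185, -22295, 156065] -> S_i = 65*-7^i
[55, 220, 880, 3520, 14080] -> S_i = 55*4^i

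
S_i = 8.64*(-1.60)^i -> [8.64, -13.82, 22.12, -35.39, 56.62]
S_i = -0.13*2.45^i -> [-0.13, -0.32, -0.78, -1.91, -4.68]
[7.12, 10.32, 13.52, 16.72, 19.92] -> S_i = 7.12 + 3.20*i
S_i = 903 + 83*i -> [903, 986, 1069, 1152, 1235]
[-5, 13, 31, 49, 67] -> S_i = -5 + 18*i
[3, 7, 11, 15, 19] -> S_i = 3 + 4*i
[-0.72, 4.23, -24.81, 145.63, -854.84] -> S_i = -0.72*(-5.87)^i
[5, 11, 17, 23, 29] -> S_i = 5 + 6*i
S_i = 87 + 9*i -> [87, 96, 105, 114, 123]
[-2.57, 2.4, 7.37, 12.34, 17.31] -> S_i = -2.57 + 4.97*i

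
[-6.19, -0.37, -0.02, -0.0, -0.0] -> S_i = -6.19*0.06^i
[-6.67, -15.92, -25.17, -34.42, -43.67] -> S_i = -6.67 + -9.25*i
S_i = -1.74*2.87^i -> [-1.74, -4.99, -14.33, -41.13, -118.05]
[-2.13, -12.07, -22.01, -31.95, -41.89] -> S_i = -2.13 + -9.94*i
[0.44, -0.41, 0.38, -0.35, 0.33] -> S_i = 0.44*(-0.93)^i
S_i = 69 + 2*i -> [69, 71, 73, 75, 77]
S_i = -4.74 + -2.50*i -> [-4.74, -7.24, -9.74, -12.24, -14.74]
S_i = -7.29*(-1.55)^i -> [-7.29, 11.3, -17.51, 27.15, -42.08]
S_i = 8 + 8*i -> [8, 16, 24, 32, 40]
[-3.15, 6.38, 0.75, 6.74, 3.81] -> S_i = Random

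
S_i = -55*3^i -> [-55, -165, -495, -1485, -4455]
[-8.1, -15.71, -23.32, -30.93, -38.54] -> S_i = -8.10 + -7.61*i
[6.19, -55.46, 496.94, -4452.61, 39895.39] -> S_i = 6.19*(-8.96)^i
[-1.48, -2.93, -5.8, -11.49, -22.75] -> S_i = -1.48*1.98^i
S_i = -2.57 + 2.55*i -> [-2.57, -0.02, 2.53, 5.08, 7.63]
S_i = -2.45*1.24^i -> [-2.45, -3.04, -3.77, -4.67, -5.79]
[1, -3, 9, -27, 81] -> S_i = 1*-3^i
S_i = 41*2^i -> [41, 82, 164, 328, 656]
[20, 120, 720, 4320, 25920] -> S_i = 20*6^i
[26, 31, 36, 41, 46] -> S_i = 26 + 5*i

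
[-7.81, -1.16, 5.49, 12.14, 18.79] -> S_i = -7.81 + 6.65*i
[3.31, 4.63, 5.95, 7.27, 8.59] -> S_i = 3.31 + 1.32*i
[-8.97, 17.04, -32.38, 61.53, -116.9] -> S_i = -8.97*(-1.90)^i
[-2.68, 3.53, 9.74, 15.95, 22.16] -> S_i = -2.68 + 6.21*i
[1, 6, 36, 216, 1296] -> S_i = 1*6^i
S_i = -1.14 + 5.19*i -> [-1.14, 4.05, 9.24, 14.43, 19.62]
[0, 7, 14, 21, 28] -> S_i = 0 + 7*i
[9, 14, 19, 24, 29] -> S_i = 9 + 5*i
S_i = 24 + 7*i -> [24, 31, 38, 45, 52]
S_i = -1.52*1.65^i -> [-1.52, -2.51, -4.14, -6.83, -11.27]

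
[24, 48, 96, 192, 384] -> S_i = 24*2^i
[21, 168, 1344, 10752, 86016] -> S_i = 21*8^i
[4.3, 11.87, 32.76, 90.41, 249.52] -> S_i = 4.30*2.76^i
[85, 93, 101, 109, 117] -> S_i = 85 + 8*i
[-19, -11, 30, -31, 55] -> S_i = Random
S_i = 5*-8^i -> [5, -40, 320, -2560, 20480]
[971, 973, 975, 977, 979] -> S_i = 971 + 2*i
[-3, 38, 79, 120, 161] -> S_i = -3 + 41*i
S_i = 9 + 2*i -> [9, 11, 13, 15, 17]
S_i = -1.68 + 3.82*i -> [-1.68, 2.14, 5.96, 9.78, 13.6]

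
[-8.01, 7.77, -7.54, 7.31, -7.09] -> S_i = -8.01*(-0.97)^i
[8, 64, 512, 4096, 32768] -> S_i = 8*8^i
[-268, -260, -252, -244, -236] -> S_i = -268 + 8*i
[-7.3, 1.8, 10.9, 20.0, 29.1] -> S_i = -7.30 + 9.10*i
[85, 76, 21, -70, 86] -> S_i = Random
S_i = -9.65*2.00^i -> [-9.65, -19.3, -38.6, -77.2, -154.4]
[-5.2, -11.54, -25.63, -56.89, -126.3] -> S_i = -5.20*2.22^i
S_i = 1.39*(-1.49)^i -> [1.39, -2.07, 3.09, -4.6, 6.85]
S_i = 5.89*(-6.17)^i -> [5.89, -36.34, 224.23, -1383.47, 8536.03]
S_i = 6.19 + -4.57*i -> [6.19, 1.62, -2.95, -7.52, -12.09]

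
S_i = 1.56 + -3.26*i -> [1.56, -1.7, -4.96, -8.22, -11.48]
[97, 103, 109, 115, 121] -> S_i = 97 + 6*i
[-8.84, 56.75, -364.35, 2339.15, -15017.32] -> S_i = -8.84*(-6.42)^i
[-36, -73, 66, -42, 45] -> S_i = Random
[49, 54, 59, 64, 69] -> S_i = 49 + 5*i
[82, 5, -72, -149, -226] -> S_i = 82 + -77*i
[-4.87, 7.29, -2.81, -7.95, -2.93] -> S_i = Random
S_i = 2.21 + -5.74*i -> [2.21, -3.53, -9.27, -15.01, -20.75]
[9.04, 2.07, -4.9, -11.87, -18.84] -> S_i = 9.04 + -6.97*i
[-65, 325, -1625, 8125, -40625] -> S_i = -65*-5^i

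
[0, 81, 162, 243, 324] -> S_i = 0 + 81*i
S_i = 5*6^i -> [5, 30, 180, 1080, 6480]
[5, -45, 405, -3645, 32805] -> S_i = 5*-9^i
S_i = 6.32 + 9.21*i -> [6.32, 15.53, 24.74, 33.95, 43.16]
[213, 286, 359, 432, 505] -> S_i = 213 + 73*i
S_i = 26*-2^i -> [26, -52, 104, -208, 416]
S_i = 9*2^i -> [9, 18, 36, 72, 144]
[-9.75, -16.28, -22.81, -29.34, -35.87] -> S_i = -9.75 + -6.53*i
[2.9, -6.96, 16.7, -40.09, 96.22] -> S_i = 2.90*(-2.40)^i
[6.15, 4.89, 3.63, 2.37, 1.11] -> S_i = 6.15 + -1.26*i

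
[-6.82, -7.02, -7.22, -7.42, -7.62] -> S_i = -6.82 + -0.20*i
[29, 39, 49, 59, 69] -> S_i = 29 + 10*i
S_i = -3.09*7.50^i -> [-3.09, -23.17, -173.81, -1303.59, -9776.95]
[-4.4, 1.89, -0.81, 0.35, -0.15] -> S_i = -4.40*(-0.43)^i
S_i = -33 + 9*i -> [-33, -24, -15, -6, 3]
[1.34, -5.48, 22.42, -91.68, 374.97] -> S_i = 1.34*(-4.09)^i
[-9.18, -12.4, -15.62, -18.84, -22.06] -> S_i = -9.18 + -3.22*i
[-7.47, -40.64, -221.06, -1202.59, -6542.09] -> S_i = -7.47*5.44^i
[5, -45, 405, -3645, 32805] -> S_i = 5*-9^i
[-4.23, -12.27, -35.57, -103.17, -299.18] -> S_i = -4.23*2.90^i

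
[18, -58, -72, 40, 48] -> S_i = Random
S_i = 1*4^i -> [1, 4, 16, 64, 256]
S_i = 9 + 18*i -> [9, 27, 45, 63, 81]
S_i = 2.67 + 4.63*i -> [2.67, 7.3, 11.93, 16.56, 21.19]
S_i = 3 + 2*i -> [3, 5, 7, 9, 11]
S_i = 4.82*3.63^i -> [4.82, 17.5, 63.51, 230.55, 836.9]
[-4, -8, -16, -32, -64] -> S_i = -4*2^i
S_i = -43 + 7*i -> [-43, -36, -29, -22, -15]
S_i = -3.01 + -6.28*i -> [-3.01, -9.29, -15.57, -21.85, -28.13]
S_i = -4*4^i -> [-4, -16, -64, -256, -1024]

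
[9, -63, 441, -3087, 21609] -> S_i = 9*-7^i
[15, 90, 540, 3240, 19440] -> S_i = 15*6^i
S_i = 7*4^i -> [7, 28, 112, 448, 1792]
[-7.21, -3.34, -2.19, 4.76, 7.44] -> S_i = Random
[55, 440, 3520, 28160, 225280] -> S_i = 55*8^i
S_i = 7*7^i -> [7, 49, 343, 2401, 16807]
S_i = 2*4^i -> [2, 8, 32, 128, 512]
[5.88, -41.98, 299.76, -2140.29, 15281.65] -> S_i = 5.88*(-7.14)^i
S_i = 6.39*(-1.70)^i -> [6.39, -10.86, 18.47, -31.39, 53.37]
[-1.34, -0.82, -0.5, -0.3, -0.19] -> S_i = -1.34*0.61^i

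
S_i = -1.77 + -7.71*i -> [-1.77, -9.48, -17.19, -24.9, -32.61]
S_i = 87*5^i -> [87, 435, 2175, 10875, 54375]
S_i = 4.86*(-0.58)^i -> [4.86, -2.82, 1.63, -0.95, 0.55]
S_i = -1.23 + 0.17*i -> [-1.23, -1.06, -0.89, -0.72, -0.55]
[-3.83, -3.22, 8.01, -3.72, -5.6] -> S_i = Random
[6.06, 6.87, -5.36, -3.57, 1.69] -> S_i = Random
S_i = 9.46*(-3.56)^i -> [9.46, -33.68, 119.89, -426.82, 1519.47]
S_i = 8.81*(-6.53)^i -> [8.81, -57.53, 375.67, -2453.1, 16018.75]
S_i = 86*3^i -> [86, 258, 774, 2322, 6966]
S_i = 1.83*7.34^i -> [1.83, 13.43, 98.59, 723.67, 5311.72]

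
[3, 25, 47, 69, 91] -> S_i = 3 + 22*i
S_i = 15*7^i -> [15, 105, 735, 5145, 36015]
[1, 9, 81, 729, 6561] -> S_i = 1*9^i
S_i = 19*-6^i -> [19, -114, 684, -4104, 24624]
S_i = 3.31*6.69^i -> [3.31, 22.14, 148.14, 991.07, 6630.29]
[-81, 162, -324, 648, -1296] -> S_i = -81*-2^i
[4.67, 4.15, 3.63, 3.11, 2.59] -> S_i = 4.67 + -0.52*i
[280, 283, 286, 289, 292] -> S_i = 280 + 3*i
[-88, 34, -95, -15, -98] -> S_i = Random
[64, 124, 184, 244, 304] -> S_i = 64 + 60*i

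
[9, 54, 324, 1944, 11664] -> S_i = 9*6^i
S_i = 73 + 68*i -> [73, 141, 209, 277, 345]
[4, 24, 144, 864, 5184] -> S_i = 4*6^i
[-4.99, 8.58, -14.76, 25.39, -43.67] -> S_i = -4.99*(-1.72)^i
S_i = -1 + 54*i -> [-1, 53, 107, 161, 215]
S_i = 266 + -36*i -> [266, 230, 194, 158, 122]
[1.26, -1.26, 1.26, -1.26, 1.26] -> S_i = 1.26*(-1.00)^i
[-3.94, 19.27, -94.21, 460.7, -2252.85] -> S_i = -3.94*(-4.89)^i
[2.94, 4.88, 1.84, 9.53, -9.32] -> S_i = Random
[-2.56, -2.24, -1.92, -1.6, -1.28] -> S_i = -2.56 + 0.32*i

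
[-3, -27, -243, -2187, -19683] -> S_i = -3*9^i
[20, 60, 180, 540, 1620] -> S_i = 20*3^i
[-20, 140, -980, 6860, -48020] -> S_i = -20*-7^i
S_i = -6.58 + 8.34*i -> [-6.58, 1.76, 10.1, 18.44, 26.78]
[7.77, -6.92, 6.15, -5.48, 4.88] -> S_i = 7.77*(-0.89)^i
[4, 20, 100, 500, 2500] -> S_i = 4*5^i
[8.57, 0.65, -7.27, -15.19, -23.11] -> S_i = 8.57 + -7.92*i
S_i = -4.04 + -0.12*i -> [-4.04, -4.16, -4.28, -4.4, -4.52]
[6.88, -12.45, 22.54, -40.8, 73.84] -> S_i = 6.88*(-1.81)^i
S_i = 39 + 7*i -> [39, 46, 53, 60, 67]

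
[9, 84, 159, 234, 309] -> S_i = 9 + 75*i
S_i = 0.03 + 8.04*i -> [0.03, 8.07, 16.11, 24.15, 32.19]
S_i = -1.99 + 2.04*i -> [-1.99, 0.05, 2.09, 4.13, 6.17]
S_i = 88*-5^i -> [88, -440, 2200, -11000, 55000]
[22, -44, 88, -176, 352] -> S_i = 22*-2^i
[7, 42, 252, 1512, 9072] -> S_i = 7*6^i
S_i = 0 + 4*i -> [0, 4, 8, 12, 16]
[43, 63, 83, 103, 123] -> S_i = 43 + 20*i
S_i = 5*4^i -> [5, 20, 80, 320, 1280]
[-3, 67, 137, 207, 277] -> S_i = -3 + 70*i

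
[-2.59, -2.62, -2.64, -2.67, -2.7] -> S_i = -2.59*1.01^i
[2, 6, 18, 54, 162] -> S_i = 2*3^i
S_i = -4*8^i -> [-4, -32, -256, -2048, -16384]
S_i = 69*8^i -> [69, 552, 4416, 35328, 282624]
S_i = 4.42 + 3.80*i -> [4.42, 8.22, 12.02, 15.82, 19.62]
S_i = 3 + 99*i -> [3, 102, 201, 300, 399]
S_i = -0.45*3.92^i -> [-0.45, -1.76, -6.91, -27.11, -106.26]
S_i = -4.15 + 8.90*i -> [-4.15, 4.75, 13.65, 22.55, 31.45]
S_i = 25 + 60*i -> [25, 85, 145, 205, 265]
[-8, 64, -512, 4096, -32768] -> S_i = -8*-8^i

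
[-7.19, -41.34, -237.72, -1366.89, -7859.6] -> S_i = -7.19*5.75^i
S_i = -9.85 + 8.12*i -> [-9.85, -1.73, 6.39, 14.51, 22.63]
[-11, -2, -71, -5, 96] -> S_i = Random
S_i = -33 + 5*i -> [-33, -28, -23, -18, -13]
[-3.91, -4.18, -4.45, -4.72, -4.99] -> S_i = -3.91 + -0.27*i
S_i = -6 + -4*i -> [-6, -10, -14, -18, -22]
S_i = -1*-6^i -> [-1, 6, -36, 216, -1296]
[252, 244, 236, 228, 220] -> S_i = 252 + -8*i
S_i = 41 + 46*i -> [41, 87, 133, 179, 225]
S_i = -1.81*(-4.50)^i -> [-1.81, 8.14, -36.65, 164.94, -742.21]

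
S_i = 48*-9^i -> [48, -432, 3888, -34992, 314928]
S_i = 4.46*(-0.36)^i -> [4.46, -1.61, 0.58, -0.21, 0.07]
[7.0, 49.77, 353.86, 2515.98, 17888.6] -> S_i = 7.00*7.11^i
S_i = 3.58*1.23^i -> [3.58, 4.4, 5.42, 6.66, 8.19]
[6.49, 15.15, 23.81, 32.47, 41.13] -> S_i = 6.49 + 8.66*i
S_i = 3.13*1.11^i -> [3.13, 3.47, 3.86, 4.28, 4.75]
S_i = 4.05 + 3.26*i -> [4.05, 7.31, 10.57, 13.83, 17.09]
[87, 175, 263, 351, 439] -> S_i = 87 + 88*i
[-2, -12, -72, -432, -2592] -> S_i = -2*6^i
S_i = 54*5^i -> [54, 270, 1350, 6750, 33750]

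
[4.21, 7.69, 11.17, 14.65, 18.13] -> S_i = 4.21 + 3.48*i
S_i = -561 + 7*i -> [-561, -554, -547, -540, -533]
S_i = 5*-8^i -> [5, -40, 320, -2560, 20480]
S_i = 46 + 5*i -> [46, 51, 56, 61, 66]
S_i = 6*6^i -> [6, 36, 216, 1296, 7776]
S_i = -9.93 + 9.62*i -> [-9.93, -0.31, 9.31, 18.93, 28.55]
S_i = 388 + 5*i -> [388, 393, 398, 403, 408]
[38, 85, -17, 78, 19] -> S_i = Random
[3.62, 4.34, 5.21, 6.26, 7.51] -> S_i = 3.62*1.20^i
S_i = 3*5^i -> [3, 15, 75, 375, 1875]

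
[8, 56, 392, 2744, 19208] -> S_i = 8*7^i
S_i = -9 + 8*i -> [-9, -1, 7, 15, 23]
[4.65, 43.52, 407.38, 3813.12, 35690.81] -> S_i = 4.65*9.36^i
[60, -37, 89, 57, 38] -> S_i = Random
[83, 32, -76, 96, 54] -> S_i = Random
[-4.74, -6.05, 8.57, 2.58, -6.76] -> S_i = Random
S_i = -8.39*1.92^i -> [-8.39, -16.11, -30.93, -59.38, -114.02]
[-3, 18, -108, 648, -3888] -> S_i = -3*-6^i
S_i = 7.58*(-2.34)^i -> [7.58, -17.74, 41.51, -97.12, 227.27]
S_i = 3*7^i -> [3, 21, 147, 1029, 7203]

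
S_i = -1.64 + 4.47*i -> [-1.64, 2.83, 7.3, 11.77, 16.24]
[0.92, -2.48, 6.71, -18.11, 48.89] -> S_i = 0.92*(-2.70)^i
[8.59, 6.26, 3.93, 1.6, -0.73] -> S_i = 8.59 + -2.33*i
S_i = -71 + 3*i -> [-71, -68, -65, -62, -59]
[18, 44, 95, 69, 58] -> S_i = Random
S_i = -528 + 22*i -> [-528, -506, -484, -462, -440]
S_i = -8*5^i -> [-8, -40, -200, -1000, -5000]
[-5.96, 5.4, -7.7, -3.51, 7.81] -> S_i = Random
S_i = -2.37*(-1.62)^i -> [-2.37, 3.84, -6.22, 10.08, -16.32]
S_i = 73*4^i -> [73, 292, 1168, 4672, 18688]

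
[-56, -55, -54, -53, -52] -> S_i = -56 + 1*i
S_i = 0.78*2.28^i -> [0.78, 1.78, 4.05, 9.24, 21.08]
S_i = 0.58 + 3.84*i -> [0.58, 4.42, 8.26, 12.1, 15.94]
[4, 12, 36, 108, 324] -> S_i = 4*3^i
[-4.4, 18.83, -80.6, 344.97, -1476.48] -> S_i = -4.40*(-4.28)^i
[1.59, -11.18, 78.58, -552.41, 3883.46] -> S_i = 1.59*(-7.03)^i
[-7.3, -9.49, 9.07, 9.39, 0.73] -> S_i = Random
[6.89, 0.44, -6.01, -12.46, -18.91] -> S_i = 6.89 + -6.45*i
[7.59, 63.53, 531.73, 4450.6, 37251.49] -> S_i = 7.59*8.37^i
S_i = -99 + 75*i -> [-99, -24, 51, 126, 201]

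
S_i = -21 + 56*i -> [-21, 35, 91, 147, 203]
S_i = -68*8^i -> [-68, -544, -4352, -34816, -278528]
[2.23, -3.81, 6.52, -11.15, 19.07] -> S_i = 2.23*(-1.71)^i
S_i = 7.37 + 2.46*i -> [7.37, 9.83, 12.29, 14.75, 17.21]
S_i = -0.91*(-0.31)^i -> [-0.91, 0.28, -0.09, 0.03, -0.01]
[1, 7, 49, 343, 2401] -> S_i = 1*7^i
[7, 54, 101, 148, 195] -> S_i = 7 + 47*i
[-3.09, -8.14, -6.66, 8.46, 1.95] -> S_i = Random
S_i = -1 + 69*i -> [-1, 68, 137, 206, 275]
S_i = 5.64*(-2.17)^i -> [5.64, -12.24, 26.56, -57.63, 125.06]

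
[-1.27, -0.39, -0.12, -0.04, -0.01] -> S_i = -1.27*0.31^i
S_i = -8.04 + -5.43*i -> [-8.04, -13.47, -18.9, -24.33, -29.76]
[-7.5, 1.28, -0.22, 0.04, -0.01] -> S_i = -7.50*(-0.17)^i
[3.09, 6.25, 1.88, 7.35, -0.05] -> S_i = Random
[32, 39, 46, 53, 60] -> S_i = 32 + 7*i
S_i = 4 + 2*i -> [4, 6, 8, 10, 12]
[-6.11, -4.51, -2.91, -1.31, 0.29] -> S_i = -6.11 + 1.60*i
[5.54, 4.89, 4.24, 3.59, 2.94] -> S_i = 5.54 + -0.65*i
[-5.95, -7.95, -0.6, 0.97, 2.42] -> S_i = Random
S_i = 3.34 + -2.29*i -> [3.34, 1.05, -1.24, -3.53, -5.82]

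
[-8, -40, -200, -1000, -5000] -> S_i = -8*5^i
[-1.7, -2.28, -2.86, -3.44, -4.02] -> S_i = -1.70 + -0.58*i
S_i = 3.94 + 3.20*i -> [3.94, 7.14, 10.34, 13.54, 16.74]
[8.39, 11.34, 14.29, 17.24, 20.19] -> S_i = 8.39 + 2.95*i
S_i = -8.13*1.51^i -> [-8.13, -12.28, -18.54, -27.99, -42.27]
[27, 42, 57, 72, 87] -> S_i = 27 + 15*i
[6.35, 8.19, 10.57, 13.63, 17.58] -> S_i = 6.35*1.29^i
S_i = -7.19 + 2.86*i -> [-7.19, -4.33, -1.47, 1.39, 4.25]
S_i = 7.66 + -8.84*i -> [7.66, -1.18, -10.02, -18.86, -27.7]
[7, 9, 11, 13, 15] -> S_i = 7 + 2*i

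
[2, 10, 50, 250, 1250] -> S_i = 2*5^i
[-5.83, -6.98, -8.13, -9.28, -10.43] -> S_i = -5.83 + -1.15*i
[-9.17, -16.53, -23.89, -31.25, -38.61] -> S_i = -9.17 + -7.36*i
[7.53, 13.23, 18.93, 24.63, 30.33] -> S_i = 7.53 + 5.70*i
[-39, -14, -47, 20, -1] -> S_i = Random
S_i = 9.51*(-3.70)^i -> [9.51, -35.19, 130.19, -481.71, 1782.33]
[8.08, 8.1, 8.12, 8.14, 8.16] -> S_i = 8.08 + 0.02*i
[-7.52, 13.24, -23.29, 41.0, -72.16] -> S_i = -7.52*(-1.76)^i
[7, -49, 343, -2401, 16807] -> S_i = 7*-7^i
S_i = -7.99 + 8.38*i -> [-7.99, 0.39, 8.77, 17.15, 25.53]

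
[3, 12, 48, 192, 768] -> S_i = 3*4^i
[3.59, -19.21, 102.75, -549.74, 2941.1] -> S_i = 3.59*(-5.35)^i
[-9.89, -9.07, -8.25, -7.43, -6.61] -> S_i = -9.89 + 0.82*i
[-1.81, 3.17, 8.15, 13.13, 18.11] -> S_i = -1.81 + 4.98*i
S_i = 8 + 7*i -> [8, 15, 22, 29, 36]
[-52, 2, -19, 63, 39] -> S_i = Random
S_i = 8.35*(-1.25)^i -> [8.35, -10.44, 13.05, -16.31, 20.39]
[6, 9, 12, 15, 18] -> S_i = 6 + 3*i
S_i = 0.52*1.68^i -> [0.52, 0.87, 1.47, 2.47, 4.14]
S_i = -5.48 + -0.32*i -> [-5.48, -5.8, -6.12, -6.44, -6.76]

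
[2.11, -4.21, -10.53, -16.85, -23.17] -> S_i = 2.11 + -6.32*i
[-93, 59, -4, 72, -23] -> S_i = Random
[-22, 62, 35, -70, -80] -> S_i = Random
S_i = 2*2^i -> [2, 4, 8, 16, 32]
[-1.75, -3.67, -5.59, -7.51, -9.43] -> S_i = -1.75 + -1.92*i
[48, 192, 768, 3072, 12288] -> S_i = 48*4^i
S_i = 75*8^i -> [75, 600, 4800, 38400, 307200]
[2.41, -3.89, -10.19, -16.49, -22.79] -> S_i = 2.41 + -6.30*i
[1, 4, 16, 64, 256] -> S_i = 1*4^i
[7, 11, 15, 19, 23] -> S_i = 7 + 4*i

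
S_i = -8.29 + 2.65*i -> [-8.29, -5.64, -2.99, -0.34, 2.31]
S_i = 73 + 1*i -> [73, 74, 75, 76, 77]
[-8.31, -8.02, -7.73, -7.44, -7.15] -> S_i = -8.31 + 0.29*i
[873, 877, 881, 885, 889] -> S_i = 873 + 4*i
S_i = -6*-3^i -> [-6, 18, -54, 162, -486]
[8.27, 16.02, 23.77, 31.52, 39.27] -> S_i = 8.27 + 7.75*i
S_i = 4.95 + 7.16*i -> [4.95, 12.11, 19.27, 26.43, 33.59]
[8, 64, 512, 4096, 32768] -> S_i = 8*8^i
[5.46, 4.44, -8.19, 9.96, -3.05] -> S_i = Random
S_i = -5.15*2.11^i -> [-5.15, -10.87, -22.93, -48.38, -102.08]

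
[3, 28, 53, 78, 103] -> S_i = 3 + 25*i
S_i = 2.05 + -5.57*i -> [2.05, -3.52, -9.09, -14.66, -20.23]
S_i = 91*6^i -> [91, 546, 3276, 19656, 117936]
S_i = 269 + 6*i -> [269, 275, 281, 287, 293]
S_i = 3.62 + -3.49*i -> [3.62, 0.13, -3.36, -6.85, -10.34]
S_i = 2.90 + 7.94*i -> [2.9, 10.84, 18.78, 26.72, 34.66]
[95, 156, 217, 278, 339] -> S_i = 95 + 61*i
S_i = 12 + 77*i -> [12, 89, 166, 243, 320]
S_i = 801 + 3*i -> [801, 804, 807, 810, 813]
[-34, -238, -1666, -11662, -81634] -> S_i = -34*7^i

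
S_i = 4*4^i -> [4, 16, 64, 256, 1024]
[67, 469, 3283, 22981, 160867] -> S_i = 67*7^i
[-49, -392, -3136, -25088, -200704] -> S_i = -49*8^i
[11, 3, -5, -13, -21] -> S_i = 11 + -8*i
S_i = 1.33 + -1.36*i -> [1.33, -0.03, -1.39, -2.75, -4.11]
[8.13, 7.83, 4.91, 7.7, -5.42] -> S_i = Random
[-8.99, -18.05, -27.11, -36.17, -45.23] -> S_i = -8.99 + -9.06*i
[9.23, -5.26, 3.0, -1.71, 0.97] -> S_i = 9.23*(-0.57)^i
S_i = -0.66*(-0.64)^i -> [-0.66, 0.42, -0.27, 0.17, -0.11]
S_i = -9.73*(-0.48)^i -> [-9.73, 4.67, -2.24, 1.08, -0.52]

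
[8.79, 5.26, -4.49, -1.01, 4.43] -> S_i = Random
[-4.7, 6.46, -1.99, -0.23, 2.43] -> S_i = Random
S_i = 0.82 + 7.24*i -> [0.82, 8.06, 15.3, 22.54, 29.78]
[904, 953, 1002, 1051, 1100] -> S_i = 904 + 49*i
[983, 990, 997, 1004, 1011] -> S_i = 983 + 7*i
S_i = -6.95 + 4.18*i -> [-6.95, -2.77, 1.41, 5.59, 9.77]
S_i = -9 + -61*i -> [-9, -70, -131, -192, -253]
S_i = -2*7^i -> [-2, -14, -98, -686, -4802]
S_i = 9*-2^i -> [9, -18, 36, -72, 144]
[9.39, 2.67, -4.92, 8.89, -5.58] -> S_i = Random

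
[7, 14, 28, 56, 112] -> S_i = 7*2^i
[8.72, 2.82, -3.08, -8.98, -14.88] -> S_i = 8.72 + -5.90*i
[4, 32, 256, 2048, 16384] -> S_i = 4*8^i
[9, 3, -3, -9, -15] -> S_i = 9 + -6*i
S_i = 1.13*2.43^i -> [1.13, 2.75, 6.67, 16.21, 39.4]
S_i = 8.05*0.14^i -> [8.05, 1.13, 0.16, 0.02, 0.0]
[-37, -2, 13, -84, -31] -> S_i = Random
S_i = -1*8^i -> [-1, -8, -64, -512, -4096]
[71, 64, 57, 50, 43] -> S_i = 71 + -7*i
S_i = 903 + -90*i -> [903, 813, 723, 633, 543]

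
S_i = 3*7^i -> [3, 21, 147, 1029, 7203]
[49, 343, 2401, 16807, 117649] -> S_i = 49*7^i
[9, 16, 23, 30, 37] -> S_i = 9 + 7*i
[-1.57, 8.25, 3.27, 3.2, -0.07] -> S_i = Random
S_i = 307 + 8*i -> [307, 315, 323, 331, 339]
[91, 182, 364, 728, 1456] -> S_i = 91*2^i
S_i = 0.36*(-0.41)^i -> [0.36, -0.15, 0.06, -0.02, 0.01]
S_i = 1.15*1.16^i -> [1.15, 1.33, 1.55, 1.8, 2.08]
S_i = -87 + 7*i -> [-87, -80, -73, -66, -59]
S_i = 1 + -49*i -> [1, -48, -97, -146, -195]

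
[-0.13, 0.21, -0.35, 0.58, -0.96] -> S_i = -0.13*(-1.65)^i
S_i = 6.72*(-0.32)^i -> [6.72, -2.15, 0.69, -0.22, 0.07]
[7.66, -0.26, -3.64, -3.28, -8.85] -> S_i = Random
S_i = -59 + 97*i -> [-59, 38, 135, 232, 329]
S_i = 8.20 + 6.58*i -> [8.2, 14.78, 21.36, 27.94, 34.52]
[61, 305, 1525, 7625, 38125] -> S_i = 61*5^i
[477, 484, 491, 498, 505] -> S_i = 477 + 7*i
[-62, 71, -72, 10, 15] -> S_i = Random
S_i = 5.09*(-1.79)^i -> [5.09, -9.11, 16.31, -29.19, 52.26]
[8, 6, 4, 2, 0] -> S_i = 8 + -2*i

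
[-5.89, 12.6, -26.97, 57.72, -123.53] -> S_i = -5.89*(-2.14)^i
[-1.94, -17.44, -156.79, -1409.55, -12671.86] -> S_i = -1.94*8.99^i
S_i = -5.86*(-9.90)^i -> [-5.86, 58.01, -574.34, 5685.95, -56290.93]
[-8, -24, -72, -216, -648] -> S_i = -8*3^i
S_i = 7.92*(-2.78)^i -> [7.92, -22.02, 61.21, -170.16, 473.05]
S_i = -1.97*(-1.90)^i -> [-1.97, 3.74, -7.11, 13.51, -25.67]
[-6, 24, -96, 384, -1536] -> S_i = -6*-4^i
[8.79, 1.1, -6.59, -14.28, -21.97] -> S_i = 8.79 + -7.69*i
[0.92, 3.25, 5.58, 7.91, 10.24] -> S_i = 0.92 + 2.33*i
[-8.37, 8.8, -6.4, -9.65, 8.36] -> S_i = Random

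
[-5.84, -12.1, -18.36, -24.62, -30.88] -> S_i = -5.84 + -6.26*i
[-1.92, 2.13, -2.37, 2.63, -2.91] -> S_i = -1.92*(-1.11)^i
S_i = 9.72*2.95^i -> [9.72, 28.67, 84.59, 249.54, 736.13]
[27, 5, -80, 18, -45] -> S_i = Random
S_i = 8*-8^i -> [8, -64, 512, -4096, 32768]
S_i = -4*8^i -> [-4, -32, -256, -2048, -16384]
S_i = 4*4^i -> [4, 16, 64, 256, 1024]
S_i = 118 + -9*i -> [118, 109, 100, 91, 82]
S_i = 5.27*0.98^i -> [5.27, 5.16, 5.06, 4.96, 4.86]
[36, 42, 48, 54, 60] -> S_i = 36 + 6*i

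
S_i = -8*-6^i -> [-8, 48, -288, 1728, -10368]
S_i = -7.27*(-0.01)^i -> [-7.27, 0.07, -0.0, 0.0, -0.0]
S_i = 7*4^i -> [7, 28, 112, 448, 1792]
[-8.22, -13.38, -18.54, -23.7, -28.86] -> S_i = -8.22 + -5.16*i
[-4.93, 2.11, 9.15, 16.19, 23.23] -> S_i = -4.93 + 7.04*i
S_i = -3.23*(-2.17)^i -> [-3.23, 7.01, -15.21, 33.01, -71.62]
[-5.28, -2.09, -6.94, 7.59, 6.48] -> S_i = Random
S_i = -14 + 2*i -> [-14, -12, -10, -8, -6]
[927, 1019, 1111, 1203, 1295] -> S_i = 927 + 92*i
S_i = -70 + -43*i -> [-70, -113, -156, -199, -242]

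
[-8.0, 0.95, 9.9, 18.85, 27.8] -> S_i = -8.00 + 8.95*i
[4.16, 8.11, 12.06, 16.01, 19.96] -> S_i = 4.16 + 3.95*i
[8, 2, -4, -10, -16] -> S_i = 8 + -6*i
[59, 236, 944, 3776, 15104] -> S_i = 59*4^i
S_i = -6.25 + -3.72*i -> [-6.25, -9.97, -13.69, -17.41, -21.13]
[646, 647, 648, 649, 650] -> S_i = 646 + 1*i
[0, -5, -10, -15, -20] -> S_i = 0 + -5*i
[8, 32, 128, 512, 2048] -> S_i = 8*4^i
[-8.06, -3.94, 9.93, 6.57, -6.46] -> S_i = Random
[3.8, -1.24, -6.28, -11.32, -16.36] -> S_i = 3.80 + -5.04*i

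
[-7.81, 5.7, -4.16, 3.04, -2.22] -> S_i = -7.81*(-0.73)^i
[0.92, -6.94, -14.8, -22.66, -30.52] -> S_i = 0.92 + -7.86*i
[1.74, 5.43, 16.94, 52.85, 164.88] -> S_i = 1.74*3.12^i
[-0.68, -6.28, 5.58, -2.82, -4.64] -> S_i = Random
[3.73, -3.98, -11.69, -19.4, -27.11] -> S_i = 3.73 + -7.71*i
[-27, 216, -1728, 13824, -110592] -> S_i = -27*-8^i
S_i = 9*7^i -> [9, 63, 441, 3087, 21609]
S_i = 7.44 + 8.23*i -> [7.44, 15.67, 23.9, 32.13, 40.36]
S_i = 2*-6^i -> [2, -12, 72, -432, 2592]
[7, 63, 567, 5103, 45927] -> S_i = 7*9^i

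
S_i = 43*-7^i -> [43, -301, 2107, -14749, 103243]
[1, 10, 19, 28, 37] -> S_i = 1 + 9*i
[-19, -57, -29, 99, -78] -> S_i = Random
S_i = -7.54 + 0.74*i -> [-7.54, -6.8, -6.06, -5.32, -4.58]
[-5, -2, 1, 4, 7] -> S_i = -5 + 3*i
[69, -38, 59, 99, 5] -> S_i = Random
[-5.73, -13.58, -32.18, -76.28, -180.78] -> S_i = -5.73*2.37^i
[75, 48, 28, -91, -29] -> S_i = Random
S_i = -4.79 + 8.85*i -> [-4.79, 4.06, 12.91, 21.76, 30.61]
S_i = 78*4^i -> [78, 312, 1248, 4992, 19968]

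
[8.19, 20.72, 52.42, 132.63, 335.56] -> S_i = 8.19*2.53^i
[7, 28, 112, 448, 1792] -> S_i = 7*4^i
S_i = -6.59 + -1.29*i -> [-6.59, -7.88, -9.17, -10.46, -11.75]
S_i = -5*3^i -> [-5, -15, -45, -135, -405]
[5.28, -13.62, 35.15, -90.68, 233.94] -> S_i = 5.28*(-2.58)^i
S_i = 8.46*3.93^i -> [8.46, 33.25, 130.66, 513.51, 2018.09]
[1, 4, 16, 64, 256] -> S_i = 1*4^i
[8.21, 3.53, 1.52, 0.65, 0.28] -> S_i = 8.21*0.43^i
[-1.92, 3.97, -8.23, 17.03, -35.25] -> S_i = -1.92*(-2.07)^i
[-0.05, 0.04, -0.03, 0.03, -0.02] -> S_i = -0.05*(-0.81)^i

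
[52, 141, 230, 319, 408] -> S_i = 52 + 89*i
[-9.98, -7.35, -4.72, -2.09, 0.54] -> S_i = -9.98 + 2.63*i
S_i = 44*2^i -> [44, 88, 176, 352, 704]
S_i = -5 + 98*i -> [-5, 93, 191, 289, 387]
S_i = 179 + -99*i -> [179, 80, -19, -118, -217]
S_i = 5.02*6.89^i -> [5.02, 34.59, 238.31, 1641.96, 11313.07]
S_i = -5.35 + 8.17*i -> [-5.35, 2.82, 10.99, 19.16, 27.33]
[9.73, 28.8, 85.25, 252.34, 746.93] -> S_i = 9.73*2.96^i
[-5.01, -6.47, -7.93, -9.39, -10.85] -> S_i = -5.01 + -1.46*i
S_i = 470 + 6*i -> [470, 476, 482, 488, 494]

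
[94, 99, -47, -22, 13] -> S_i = Random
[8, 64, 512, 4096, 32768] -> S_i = 8*8^i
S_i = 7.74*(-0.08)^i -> [7.74, -0.62, 0.05, -0.0, 0.0]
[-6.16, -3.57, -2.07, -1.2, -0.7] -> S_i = -6.16*0.58^i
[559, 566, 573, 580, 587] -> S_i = 559 + 7*i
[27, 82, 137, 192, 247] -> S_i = 27 + 55*i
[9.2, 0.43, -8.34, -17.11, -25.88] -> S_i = 9.20 + -8.77*i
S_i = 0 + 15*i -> [0, 15, 30, 45, 60]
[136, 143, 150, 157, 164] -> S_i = 136 + 7*i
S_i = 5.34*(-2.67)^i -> [5.34, -14.26, 38.07, -101.64, 271.39]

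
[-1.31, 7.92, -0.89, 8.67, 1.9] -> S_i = Random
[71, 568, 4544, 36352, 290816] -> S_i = 71*8^i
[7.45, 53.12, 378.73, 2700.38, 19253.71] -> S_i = 7.45*7.13^i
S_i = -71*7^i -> [-71, -497, -3479, -24353, -170471]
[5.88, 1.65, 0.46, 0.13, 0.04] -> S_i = 5.88*0.28^i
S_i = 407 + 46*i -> [407, 453, 499, 545, 591]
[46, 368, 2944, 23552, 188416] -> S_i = 46*8^i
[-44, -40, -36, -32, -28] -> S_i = -44 + 4*i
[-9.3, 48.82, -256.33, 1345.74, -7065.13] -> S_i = -9.30*(-5.25)^i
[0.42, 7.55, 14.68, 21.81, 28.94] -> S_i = 0.42 + 7.13*i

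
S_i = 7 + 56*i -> [7, 63, 119, 175, 231]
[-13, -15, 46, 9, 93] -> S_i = Random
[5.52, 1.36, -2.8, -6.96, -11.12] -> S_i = 5.52 + -4.16*i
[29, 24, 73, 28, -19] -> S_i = Random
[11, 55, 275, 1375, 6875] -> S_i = 11*5^i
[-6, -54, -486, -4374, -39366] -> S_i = -6*9^i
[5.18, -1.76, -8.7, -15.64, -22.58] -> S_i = 5.18 + -6.94*i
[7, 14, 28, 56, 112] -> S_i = 7*2^i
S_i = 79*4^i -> [79, 316, 1264, 5056, 20224]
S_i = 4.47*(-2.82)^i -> [4.47, -12.61, 35.55, -100.24, 282.69]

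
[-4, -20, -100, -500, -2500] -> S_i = -4*5^i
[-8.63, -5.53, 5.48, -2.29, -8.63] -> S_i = Random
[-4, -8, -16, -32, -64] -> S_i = -4*2^i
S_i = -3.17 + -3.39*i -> [-3.17, -6.56, -9.95, -13.34, -16.73]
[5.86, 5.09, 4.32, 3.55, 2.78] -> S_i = 5.86 + -0.77*i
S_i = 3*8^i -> [3, 24, 192, 1536, 12288]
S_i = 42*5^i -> [42, 210, 1050, 5250, 26250]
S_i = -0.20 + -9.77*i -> [-0.2, -9.97, -19.74, -29.51, -39.28]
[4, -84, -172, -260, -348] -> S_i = 4 + -88*i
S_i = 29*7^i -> [29, 203, 1421, 9947, 69629]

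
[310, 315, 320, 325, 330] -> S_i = 310 + 5*i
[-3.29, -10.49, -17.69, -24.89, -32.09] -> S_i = -3.29 + -7.20*i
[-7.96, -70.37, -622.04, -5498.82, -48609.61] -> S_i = -7.96*8.84^i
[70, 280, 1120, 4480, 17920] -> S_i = 70*4^i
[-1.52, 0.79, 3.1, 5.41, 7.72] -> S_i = -1.52 + 2.31*i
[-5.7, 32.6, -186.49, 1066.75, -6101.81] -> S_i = -5.70*(-5.72)^i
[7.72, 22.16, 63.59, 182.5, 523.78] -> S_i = 7.72*2.87^i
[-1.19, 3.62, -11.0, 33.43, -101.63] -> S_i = -1.19*(-3.04)^i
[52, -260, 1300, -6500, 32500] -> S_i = 52*-5^i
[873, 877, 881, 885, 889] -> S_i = 873 + 4*i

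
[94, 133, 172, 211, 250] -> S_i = 94 + 39*i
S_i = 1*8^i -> [1, 8, 64, 512, 4096]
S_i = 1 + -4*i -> [1, -3, -7, -11, -15]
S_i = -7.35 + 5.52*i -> [-7.35, -1.83, 3.69, 9.21, 14.73]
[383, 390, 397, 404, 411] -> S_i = 383 + 7*i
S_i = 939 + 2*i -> [939, 941, 943, 945, 947]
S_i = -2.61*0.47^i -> [-2.61, -1.23, -0.58, -0.27, -0.13]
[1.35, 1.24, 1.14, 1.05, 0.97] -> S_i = 1.35*0.92^i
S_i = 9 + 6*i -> [9, 15, 21, 27, 33]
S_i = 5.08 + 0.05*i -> [5.08, 5.13, 5.18, 5.23, 5.28]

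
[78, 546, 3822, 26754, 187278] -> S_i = 78*7^i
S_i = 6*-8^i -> [6, -48, 384, -3072, 24576]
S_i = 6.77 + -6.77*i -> [6.77, 0.0, -6.77, -13.54, -20.31]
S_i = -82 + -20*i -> [-82, -102, -122, -142, -162]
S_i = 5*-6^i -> [5, -30, 180, -1080, 6480]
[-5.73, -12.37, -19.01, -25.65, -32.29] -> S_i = -5.73 + -6.64*i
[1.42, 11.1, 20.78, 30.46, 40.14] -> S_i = 1.42 + 9.68*i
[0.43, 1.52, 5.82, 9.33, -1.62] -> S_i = Random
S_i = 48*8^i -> [48, 384, 3072, 24576, 196608]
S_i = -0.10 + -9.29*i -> [-0.1, -9.39, -18.68, -27.97, -37.26]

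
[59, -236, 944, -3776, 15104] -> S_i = 59*-4^i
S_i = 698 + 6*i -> [698, 704, 710, 716, 722]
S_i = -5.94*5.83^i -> [-5.94, -34.63, -201.89, -1177.04, -6862.16]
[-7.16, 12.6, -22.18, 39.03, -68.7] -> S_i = -7.16*(-1.76)^i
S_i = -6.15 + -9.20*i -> [-6.15, -15.35, -24.55, -33.75, -42.95]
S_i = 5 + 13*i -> [5, 18, 31, 44, 57]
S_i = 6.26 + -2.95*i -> [6.26, 3.31, 0.36, -2.59, -5.54]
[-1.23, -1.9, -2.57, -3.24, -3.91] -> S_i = -1.23 + -0.67*i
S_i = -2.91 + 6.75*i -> [-2.91, 3.84, 10.59, 17.34, 24.09]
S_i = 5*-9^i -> [5, -45, 405, -3645, 32805]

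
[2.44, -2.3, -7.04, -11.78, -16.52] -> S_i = 2.44 + -4.74*i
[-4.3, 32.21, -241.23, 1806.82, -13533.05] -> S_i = -4.30*(-7.49)^i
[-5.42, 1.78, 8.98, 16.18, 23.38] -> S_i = -5.42 + 7.20*i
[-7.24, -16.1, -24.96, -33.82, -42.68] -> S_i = -7.24 + -8.86*i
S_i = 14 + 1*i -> [14, 15, 16, 17, 18]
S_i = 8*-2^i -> [8, -16, 32, -64, 128]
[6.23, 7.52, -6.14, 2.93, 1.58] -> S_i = Random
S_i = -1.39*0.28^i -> [-1.39, -0.39, -0.11, -0.03, -0.01]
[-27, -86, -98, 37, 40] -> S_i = Random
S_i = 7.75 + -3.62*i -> [7.75, 4.13, 0.51, -3.11, -6.73]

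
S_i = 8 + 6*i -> [8, 14, 20, 26, 32]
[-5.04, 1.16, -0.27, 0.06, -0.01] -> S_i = -5.04*(-0.23)^i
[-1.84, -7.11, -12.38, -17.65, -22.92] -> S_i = -1.84 + -5.27*i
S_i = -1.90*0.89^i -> [-1.9, -1.69, -1.5, -1.34, -1.19]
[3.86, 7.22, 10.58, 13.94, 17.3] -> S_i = 3.86 + 3.36*i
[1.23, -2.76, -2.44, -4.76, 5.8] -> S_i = Random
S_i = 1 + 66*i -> [1, 67, 133, 199, 265]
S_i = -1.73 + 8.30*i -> [-1.73, 6.57, 14.87, 23.17, 31.47]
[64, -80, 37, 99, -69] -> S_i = Random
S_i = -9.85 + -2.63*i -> [-9.85, -12.48, -15.11, -17.74, -20.37]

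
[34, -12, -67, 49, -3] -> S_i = Random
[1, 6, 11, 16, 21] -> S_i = 1 + 5*i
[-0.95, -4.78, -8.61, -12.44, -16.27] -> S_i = -0.95 + -3.83*i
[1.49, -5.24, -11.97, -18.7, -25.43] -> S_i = 1.49 + -6.73*i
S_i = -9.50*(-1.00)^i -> [-9.5, 9.5, -9.5, 9.5, -9.5]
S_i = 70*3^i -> [70, 210, 630, 1890, 5670]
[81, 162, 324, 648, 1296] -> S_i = 81*2^i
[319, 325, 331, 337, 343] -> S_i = 319 + 6*i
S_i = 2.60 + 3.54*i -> [2.6, 6.14, 9.68, 13.22, 16.76]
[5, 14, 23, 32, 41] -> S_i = 5 + 9*i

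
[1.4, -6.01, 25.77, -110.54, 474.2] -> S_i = 1.40*(-4.29)^i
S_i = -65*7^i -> [-65, -455, -3185, -22295, -156065]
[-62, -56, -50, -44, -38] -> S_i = -62 + 6*i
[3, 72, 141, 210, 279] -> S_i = 3 + 69*i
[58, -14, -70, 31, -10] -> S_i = Random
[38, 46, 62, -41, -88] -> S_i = Random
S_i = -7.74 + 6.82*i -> [-7.74, -0.92, 5.9, 12.72, 19.54]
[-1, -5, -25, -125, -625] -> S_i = -1*5^i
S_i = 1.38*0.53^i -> [1.38, 0.73, 0.39, 0.21, 0.11]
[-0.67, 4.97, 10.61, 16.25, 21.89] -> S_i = -0.67 + 5.64*i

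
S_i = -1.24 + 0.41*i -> [-1.24, -0.83, -0.42, -0.01, 0.4]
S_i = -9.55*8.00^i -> [-9.55, -76.4, -611.2, -4889.6, -39116.8]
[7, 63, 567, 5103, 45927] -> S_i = 7*9^i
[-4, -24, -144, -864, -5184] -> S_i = -4*6^i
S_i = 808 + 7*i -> [808, 815, 822, 829, 836]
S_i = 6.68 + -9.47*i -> [6.68, -2.79, -12.26, -21.73, -31.2]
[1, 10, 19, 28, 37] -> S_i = 1 + 9*i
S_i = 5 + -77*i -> [5, -72, -149, -226, -303]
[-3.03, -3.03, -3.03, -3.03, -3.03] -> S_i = -3.03*1.00^i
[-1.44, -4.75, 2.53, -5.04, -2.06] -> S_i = Random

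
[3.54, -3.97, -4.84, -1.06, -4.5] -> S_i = Random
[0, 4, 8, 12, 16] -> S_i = 0 + 4*i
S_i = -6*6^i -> [-6, -36, -216, -1296, -7776]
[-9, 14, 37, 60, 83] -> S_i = -9 + 23*i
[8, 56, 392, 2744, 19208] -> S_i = 8*7^i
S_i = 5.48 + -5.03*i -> [5.48, 0.45, -4.58, -9.61, -14.64]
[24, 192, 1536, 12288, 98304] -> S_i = 24*8^i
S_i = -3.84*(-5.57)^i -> [-3.84, 21.39, -119.14, 663.59, -3696.17]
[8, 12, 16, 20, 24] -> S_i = 8 + 4*i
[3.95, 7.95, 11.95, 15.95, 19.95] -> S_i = 3.95 + 4.00*i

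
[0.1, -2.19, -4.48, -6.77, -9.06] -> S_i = 0.10 + -2.29*i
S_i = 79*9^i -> [79, 711, 6399, 57591, 518319]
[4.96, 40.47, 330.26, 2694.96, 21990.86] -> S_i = 4.96*8.16^i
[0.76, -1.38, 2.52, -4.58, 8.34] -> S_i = 0.76*(-1.82)^i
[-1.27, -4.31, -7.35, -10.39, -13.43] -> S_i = -1.27 + -3.04*i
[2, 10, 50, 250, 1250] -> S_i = 2*5^i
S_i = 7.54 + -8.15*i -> [7.54, -0.61, -8.76, -16.91, -25.06]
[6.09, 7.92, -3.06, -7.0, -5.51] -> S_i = Random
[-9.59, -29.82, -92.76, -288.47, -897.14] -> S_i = -9.59*3.11^i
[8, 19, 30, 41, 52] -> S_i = 8 + 11*i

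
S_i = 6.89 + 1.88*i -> [6.89, 8.77, 10.65, 12.53, 14.41]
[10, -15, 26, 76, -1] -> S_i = Random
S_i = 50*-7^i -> [50, -350, 2450, -17150, 120050]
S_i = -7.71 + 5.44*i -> [-7.71, -2.27, 3.17, 8.61, 14.05]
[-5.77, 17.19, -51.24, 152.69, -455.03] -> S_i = -5.77*(-2.98)^i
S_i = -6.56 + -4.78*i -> [-6.56, -11.34, -16.12, -20.9, -25.68]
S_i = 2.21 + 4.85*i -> [2.21, 7.06, 11.91, 16.76, 21.61]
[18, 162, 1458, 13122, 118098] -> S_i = 18*9^i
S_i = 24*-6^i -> [24, -144, 864, -5184, 31104]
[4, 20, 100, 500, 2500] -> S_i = 4*5^i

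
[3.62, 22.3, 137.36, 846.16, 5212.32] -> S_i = 3.62*6.16^i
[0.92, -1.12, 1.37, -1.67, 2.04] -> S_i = 0.92*(-1.22)^i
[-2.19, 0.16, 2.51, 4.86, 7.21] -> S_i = -2.19 + 2.35*i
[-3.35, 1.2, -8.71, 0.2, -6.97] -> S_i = Random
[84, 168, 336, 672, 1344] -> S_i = 84*2^i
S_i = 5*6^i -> [5, 30, 180, 1080, 6480]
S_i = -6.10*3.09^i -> [-6.1, -18.85, -58.24, -179.97, -556.11]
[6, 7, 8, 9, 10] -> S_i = 6 + 1*i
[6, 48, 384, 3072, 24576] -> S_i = 6*8^i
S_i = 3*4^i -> [3, 12, 48, 192, 768]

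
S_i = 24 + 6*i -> [24, 30, 36, 42, 48]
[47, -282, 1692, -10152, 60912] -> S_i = 47*-6^i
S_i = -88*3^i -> [-88, -264, -792, -2376, -7128]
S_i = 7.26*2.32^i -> [7.26, 16.84, 39.08, 90.66, 210.32]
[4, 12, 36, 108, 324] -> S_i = 4*3^i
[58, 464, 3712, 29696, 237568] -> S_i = 58*8^i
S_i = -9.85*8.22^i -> [-9.85, -80.97, -665.55, -5470.81, -44970.06]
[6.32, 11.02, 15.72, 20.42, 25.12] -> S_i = 6.32 + 4.70*i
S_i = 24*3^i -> [24, 72, 216, 648, 1944]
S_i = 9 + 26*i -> [9, 35, 61, 87, 113]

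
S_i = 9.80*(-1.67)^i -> [9.8, -16.37, 27.33, -45.64, 76.22]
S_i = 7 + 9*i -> [7, 16, 25, 34, 43]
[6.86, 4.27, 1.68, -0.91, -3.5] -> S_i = 6.86 + -2.59*i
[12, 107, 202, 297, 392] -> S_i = 12 + 95*i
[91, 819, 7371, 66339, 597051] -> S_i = 91*9^i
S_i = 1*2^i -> [1, 2, 4, 8, 16]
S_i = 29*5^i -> [29, 145, 725, 3625, 18125]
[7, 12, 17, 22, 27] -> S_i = 7 + 5*i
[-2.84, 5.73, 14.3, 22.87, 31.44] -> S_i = -2.84 + 8.57*i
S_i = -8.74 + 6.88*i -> [-8.74, -1.86, 5.02, 11.9, 18.78]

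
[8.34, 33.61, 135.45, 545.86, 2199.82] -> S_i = 8.34*4.03^i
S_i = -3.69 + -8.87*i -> [-3.69, -12.56, -21.43, -30.3, -39.17]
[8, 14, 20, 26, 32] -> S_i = 8 + 6*i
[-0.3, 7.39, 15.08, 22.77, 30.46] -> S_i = -0.30 + 7.69*i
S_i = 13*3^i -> [13, 39, 117, 351, 1053]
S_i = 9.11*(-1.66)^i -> [9.11, -15.12, 25.1, -41.67, 69.18]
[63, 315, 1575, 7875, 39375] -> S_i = 63*5^i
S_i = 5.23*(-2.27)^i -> [5.23, -11.87, 26.95, -61.18, 138.87]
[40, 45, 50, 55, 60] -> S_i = 40 + 5*i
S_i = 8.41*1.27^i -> [8.41, 10.68, 13.56, 17.23, 21.88]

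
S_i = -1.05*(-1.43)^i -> [-1.05, 1.5, -2.15, 3.07, -4.39]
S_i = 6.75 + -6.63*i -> [6.75, 0.12, -6.51, -13.14, -19.77]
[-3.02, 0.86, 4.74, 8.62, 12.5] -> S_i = -3.02 + 3.88*i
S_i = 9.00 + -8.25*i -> [9.0, 0.75, -7.5, -15.75, -24.0]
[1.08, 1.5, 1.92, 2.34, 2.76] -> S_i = 1.08 + 0.42*i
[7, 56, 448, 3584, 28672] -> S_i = 7*8^i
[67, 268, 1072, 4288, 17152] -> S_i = 67*4^i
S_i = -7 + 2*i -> [-7, -5, -3, -1, 1]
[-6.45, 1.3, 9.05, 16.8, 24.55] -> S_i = -6.45 + 7.75*i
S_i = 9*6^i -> [9, 54, 324, 1944, 11664]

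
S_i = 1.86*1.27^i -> [1.86, 2.36, 3.0, 3.81, 4.84]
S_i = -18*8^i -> [-18, -144, -1152, -9216, -73728]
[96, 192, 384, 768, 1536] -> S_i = 96*2^i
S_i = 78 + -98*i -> [78, -20, -118, -216, -314]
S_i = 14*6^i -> [14, 84, 504, 3024, 18144]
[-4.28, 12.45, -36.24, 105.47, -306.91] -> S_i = -4.28*(-2.91)^i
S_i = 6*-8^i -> [6, -48, 384, -3072, 24576]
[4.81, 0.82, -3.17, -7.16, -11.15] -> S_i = 4.81 + -3.99*i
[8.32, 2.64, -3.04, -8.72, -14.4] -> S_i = 8.32 + -5.68*i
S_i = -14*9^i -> [-14, -126, -1134, -10206, -91854]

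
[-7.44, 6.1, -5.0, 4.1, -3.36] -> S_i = -7.44*(-0.82)^i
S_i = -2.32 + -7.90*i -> [-2.32, -10.22, -18.12, -26.02, -33.92]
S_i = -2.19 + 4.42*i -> [-2.19, 2.23, 6.65, 11.07, 15.49]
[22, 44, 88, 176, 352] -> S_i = 22*2^i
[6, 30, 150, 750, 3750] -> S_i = 6*5^i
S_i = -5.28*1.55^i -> [-5.28, -8.18, -12.69, -19.66, -30.48]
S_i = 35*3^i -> [35, 105, 315, 945, 2835]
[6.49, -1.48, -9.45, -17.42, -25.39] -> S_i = 6.49 + -7.97*i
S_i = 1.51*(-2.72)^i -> [1.51, -4.11, 11.17, -30.39, 82.65]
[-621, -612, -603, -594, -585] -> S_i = -621 + 9*i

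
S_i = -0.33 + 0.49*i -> [-0.33, 0.16, 0.65, 1.14, 1.63]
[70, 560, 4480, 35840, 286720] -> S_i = 70*8^i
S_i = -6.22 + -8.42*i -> [-6.22, -14.64, -23.06, -31.48, -39.9]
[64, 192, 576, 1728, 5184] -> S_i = 64*3^i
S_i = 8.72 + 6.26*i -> [8.72, 14.98, 21.24, 27.5, 33.76]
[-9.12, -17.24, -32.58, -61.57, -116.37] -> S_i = -9.12*1.89^i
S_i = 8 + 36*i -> [8, 44, 80, 116, 152]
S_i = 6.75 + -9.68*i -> [6.75, -2.93, -12.61, -22.29, -31.97]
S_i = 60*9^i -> [60, 540, 4860, 43740, 393660]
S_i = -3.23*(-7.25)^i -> [-3.23, 23.42, -169.78, 1230.88, -8923.9]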